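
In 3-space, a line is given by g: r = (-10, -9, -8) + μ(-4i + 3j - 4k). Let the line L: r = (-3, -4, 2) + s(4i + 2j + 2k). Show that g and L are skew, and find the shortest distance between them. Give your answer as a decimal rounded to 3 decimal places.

Common perpendicular direction n = (-4, 3, -4) × (4, 2, 2) = (14, -8, -20).
With w = (-3, -4, 2) − (-10, -9, -8) = (7, 5, 10), w · n = -142.
Since n ≠ 0 the lines are not parallel, and w · n = -142 ≠ 0 so they do not intersect; hence they are skew.
Distance = |w · n| / |n| = |-142| / √660 ≈ 5.527.

5.527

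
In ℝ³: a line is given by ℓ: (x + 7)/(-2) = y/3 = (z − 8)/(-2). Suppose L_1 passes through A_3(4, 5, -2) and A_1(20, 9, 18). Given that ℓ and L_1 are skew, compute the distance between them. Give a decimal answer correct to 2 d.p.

ℓ has direction (-2, 3, -2) through (-7, 0, 8).
A direction vector for L_1 is A_1 − A_3 = (16, 4, 20).
Common perpendicular direction n = (-2, 3, -2) × (16, 4, 20) = (68, 8, -56).
With w = (4, 5, -2) − (-7, 0, 8) = (11, 5, -10), w · n = 1348.
Distance = |w · n| / |n| = |1348| / √7824 ≈ 15.24.

15.24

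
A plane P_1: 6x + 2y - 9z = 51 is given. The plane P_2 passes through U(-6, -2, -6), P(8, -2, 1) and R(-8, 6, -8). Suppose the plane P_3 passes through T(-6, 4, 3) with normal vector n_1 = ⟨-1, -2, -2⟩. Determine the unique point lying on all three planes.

UP = (14, 0, 7), UR = (-2, 8, -2); a normal to P_2 is UP × UR = (-56, 14, 112).
Using U: P_2 has equation -56x + 14y + 112z = -364.
P_3: n_1·r = n_1·T gives -x - 2y - 2z = -8.
Solving the 3×3 linear system 6x + 2y - 9z = 51, -56x + 14y + 112z = -364, -x - 2y - 2z = -8 (e.g. by elimination or Cramer's rule, determinant = -406) gives (2, 6, -3).

(2, 6, -3)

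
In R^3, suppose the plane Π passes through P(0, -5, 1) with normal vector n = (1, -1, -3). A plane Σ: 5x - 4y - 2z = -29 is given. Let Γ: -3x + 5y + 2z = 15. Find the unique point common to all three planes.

(-7, 0, -3)

Π: n·r = n·P gives x - y - 3z = 2.
Solving the 3×3 linear system x - y - 3z = 2, 5x - 4y - 2z = -29, -3x + 5y + 2z = 15 (e.g. by elimination or Cramer's rule, determinant = -33) gives (-7, 0, -3).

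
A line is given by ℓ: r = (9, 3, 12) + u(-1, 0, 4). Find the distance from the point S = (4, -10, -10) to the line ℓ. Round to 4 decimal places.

Taking (9, 3, 12) on ℓ with direction v = (-1, 0, 4): w = S − (9, 3, 12) = (-5, -13, -22), and w × v = (-52, 42, -13).
Distance = |w × v| / |v| = √4637 / √17 ≈ 16.5156.

16.5156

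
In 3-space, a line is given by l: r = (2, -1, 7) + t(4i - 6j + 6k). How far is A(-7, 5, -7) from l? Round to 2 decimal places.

6.04

Taking (2, -1, 7) on l with direction v = (4, -6, 6): w = A − (2, -1, 7) = (-9, 6, -14), and w × v = (-48, -2, 30).
Distance = |w × v| / |v| = √3208 / √88 ≈ 6.04.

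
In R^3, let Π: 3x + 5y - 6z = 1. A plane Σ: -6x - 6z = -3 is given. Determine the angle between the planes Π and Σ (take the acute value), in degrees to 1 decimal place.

75.3

cos θ = |n₁·n₂| / (|n₁||n₂|) = |18| / (√70 · √72).
θ = arccos(0.25355) ≈ 75.3°.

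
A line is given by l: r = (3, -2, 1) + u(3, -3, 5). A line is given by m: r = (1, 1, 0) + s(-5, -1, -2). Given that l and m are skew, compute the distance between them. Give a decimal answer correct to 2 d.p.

Common perpendicular direction n = (3, -3, 5) × (-5, -1, -2) = (11, -19, -18).
With w = (1, 1, 0) − (3, -2, 1) = (-2, 3, -1), w · n = -61.
Distance = |w · n| / |n| = |-61| / √806 ≈ 2.15.

2.15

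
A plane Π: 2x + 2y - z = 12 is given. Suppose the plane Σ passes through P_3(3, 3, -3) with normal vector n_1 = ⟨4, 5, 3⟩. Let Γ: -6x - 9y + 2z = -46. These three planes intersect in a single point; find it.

(1, 4, -2)

Σ: n_1·r = n_1·P_3 gives 4x + 5y + 3z = 18.
Solving the 3×3 linear system 2x + 2y - z = 12, 4x + 5y + 3z = 18, -6x - 9y + 2z = -46 (e.g. by elimination or Cramer's rule, determinant = 28) gives (1, 4, -2).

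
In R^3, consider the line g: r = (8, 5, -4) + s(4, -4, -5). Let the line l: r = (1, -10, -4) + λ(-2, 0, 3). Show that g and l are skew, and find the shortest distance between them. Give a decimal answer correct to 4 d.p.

Common perpendicular direction n = (4, -4, -5) × (-2, 0, 3) = (-12, -2, -8).
With w = (1, -10, -4) − (8, 5, -4) = (-7, -15, 0), w · n = 114.
Since n ≠ 0 the lines are not parallel, and w · n = 114 ≠ 0 so they do not intersect; hence they are skew.
Distance = |w · n| / |n| = |114| / √212 ≈ 7.8296.

7.8296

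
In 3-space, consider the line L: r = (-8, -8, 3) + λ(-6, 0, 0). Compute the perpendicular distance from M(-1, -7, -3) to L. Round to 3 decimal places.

6.083

Taking (-8, -8, 3) on L with direction v = (-6, 0, 0): w = M − (-8, -8, 3) = (7, 1, -6), and w × v = (0, 36, 6).
Distance = |w × v| / |v| = √1332 / √36 ≈ 6.083.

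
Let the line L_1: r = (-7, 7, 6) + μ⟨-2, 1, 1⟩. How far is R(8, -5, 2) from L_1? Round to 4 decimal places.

5.6862

Taking (-7, 7, 6) on L_1 with direction v = (-2, 1, 1): w = R − (-7, 7, 6) = (15, -12, -4), and w × v = (-8, -7, -9).
Distance = |w × v| / |v| = √194 / √6 ≈ 5.6862.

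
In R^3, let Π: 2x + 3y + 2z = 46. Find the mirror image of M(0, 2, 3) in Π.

λ = (n·M − d)/|n|² = (12 − 46)/17 = -2.
Reflection = M − 2λn = (0, 2, 3) − (-4)·(2, 3, 2) = (8, 14, 11).

(8, 14, 11)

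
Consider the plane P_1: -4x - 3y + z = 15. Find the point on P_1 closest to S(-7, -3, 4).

Foot = S − λn with λ = (n·S − d)/|n|² = (41 − 15)/26 = 1.
Foot = (-7, -3, 4) − 1·(-4, -3, 1) = (-3, 0, 3).

(-3, 0, 3)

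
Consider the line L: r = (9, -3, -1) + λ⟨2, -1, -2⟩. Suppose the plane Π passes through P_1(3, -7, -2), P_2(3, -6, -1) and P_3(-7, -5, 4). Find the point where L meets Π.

(3, 0, 5)

P_1P_2 = (0, 1, 1), P_1P_3 = (-10, 2, 6); a normal to Π is P_1P_2 × P_1P_3 = (4, -10, 10).
Using P_1: Π has equation 4x - 10y + 10z = 62.
Substitute r = (9, -3, -1) + t(2, -1, -2) into the plane: 56 + (-2)t = 62, so t = -3.
Intersection: (9, -3, -1) + (-3)·(2, -1, -2) = (3, 0, 5).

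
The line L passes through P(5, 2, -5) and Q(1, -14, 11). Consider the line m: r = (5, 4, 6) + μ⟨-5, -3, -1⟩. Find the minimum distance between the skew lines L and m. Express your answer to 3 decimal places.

7.293

A direction vector for L is Q − P = (-4, -16, 16).
Common perpendicular direction n = (-4, -16, 16) × (-5, -3, -1) = (64, -84, -68).
With w = (5, 4, 6) − (5, 2, -5) = (0, 2, 11), w · n = -916.
Distance = |w · n| / |n| = |-916| / √15776 ≈ 7.293.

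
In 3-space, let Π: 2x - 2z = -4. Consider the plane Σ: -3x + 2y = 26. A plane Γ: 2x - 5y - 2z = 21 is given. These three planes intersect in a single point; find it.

(-12, -5, -10)

Solving the 3×3 linear system 2x - 2z = -4, -3x + 2y = 26, 2x - 5y - 2z = 21 (e.g. by elimination or Cramer's rule, determinant = -30) gives (-12, -5, -10).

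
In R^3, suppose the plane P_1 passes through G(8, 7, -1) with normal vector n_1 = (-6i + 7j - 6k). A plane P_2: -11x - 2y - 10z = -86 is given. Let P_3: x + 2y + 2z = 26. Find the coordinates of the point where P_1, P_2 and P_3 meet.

(2, 7, 5)

P_1: n_1·r = n_1·G gives -6x + 7y - 6z = 7.
Solving the 3×3 linear system -6x + 7y - 6z = 7, -11x - 2y - 10z = -86, x + 2y + 2z = 26 (e.g. by elimination or Cramer's rule, determinant = 108) gives (2, 7, 5).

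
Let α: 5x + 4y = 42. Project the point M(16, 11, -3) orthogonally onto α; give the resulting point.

Foot = M − λn with λ = (n·M − d)/|n|² = (124 − 42)/41 = 2.
Foot = (16, 11, -3) − 2·(5, 4, 0) = (6, 3, -3).

(6, 3, -3)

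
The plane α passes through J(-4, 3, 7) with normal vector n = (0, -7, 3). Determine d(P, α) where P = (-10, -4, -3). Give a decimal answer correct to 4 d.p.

α: n·r = n·J gives -7y + 3z = 0.
n·P − d = (0)·(-10) + (-7)·(-4) + (3)·(-3) − 0 = 19; |n| = √58.
Distance = |19| / √58 = 19/√58 ≈ 2.4948.

2.4948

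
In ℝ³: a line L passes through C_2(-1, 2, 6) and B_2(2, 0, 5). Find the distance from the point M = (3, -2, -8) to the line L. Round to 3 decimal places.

A direction vector for L is B_2 − C_2 = (3, -2, -1).
Taking (-1, 2, 6) on L with direction v = (3, -2, -1): w = M − (-1, 2, 6) = (4, -4, -14), and w × v = (-24, -38, 4).
Distance = |w × v| / |v| = √2036 / √14 ≈ 12.059.

12.059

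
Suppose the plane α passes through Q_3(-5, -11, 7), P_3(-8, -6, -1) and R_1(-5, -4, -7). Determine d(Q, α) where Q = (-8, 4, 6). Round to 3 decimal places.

Q_3P_3 = (-3, 5, -8), Q_3R_1 = (0, 7, -14); a normal to α is Q_3P_3 × Q_3R_1 = (-14, -42, -21).
Using Q_3: α has equation -14x - 42y - 21z = 385.
n·Q − d = (-14)·(-8) + (-42)·(4) + (-21)·(6) − 385 = -567; |n| = √2401.
Distance = |-567| / √2401 = 567/√2401 ≈ 11.571.

11.571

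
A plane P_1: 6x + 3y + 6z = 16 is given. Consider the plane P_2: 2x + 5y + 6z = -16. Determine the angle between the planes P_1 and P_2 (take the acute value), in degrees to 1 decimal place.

29.7

cos θ = |n₁·n₂| / (|n₁||n₂|) = |63| / (√81 · √65).
θ = arccos(0.86824) ≈ 29.7°.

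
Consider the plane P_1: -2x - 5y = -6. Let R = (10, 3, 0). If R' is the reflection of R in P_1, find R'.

(6, -7, 0)

λ = (n·R − d)/|n|² = (-35 − (-6))/29 = -1.
Reflection = R − 2λn = (10, 3, 0) − (-2)·(-2, -5, 0) = (6, -7, 0).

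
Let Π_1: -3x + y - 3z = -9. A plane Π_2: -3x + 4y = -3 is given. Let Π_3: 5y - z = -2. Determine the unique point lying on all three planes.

(1, 0, 2)

Solving the 3×3 linear system -3x + y - 3z = -9, -3x + 4y = -3, 5y - z = -2 (e.g. by elimination or Cramer's rule, determinant = 54) gives (1, 0, 2).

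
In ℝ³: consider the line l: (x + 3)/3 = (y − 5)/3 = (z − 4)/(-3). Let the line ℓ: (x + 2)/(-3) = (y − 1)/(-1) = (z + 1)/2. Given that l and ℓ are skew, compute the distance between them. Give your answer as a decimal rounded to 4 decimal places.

5.3072

l has direction (3, 3, -3) through (-3, 5, 4).
ℓ has direction (-3, -1, 2) through (-2, 1, -1).
Common perpendicular direction n = (3, 3, -3) × (-3, -1, 2) = (3, 3, 6).
With w = (-2, 1, -1) − (-3, 5, 4) = (1, -4, -5), w · n = -39.
Distance = |w · n| / |n| = |-39| / √54 ≈ 5.3072.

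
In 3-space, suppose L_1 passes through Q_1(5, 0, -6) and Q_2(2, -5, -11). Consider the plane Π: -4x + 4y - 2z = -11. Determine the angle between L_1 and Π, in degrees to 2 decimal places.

A direction vector for L_1 is Q_2 − Q_1 = (-3, -5, -5).
sin θ = |n·v| / (|n||v|) = |2| / (√36 · √59) = 0.04340.
θ ≈ 2.49°.

2.49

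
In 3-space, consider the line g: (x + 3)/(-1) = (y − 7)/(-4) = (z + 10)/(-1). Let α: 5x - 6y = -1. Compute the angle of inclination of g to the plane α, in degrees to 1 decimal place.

35.0

g has direction (-1, -4, -1) through (-3, 7, -10).
sin θ = |n·v| / (|n||v|) = |19| / (√61 · √18) = 0.57339.
θ ≈ 35.0°.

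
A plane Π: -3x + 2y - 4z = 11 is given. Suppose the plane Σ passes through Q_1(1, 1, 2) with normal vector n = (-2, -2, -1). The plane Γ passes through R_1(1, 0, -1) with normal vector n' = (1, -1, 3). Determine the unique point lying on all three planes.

Σ: n·r = n·Q_1 gives -2x - 2y - z = -6.
Γ: n'·r = n'·R_1 gives x - y + 3z = -2.
Solving the 3×3 linear system -3x + 2y - 4z = 11, -2x - 2y - z = -6, x - y + 3z = -2 (e.g. by elimination or Cramer's rule, determinant = 15) gives (-3, 5, 2).

(-3, 5, 2)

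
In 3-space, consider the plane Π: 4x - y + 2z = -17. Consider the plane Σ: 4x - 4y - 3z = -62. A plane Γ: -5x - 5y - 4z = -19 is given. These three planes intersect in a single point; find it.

(-6, 5, 6)

Solving the 3×3 linear system 4x - y + 2z = -17, 4x - 4y - 3z = -62, -5x - 5y - 4z = -19 (e.g. by elimination or Cramer's rule, determinant = -107) gives (-6, 5, 6).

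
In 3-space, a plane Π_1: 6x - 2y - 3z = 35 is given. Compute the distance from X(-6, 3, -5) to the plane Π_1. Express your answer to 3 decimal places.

n·X − d = (6)·(-6) + (-2)·(3) + (-3)·(-5) − 35 = -62; |n| = √49.
Distance = |-62| / √49 = 62/√49 ≈ 8.857.

8.857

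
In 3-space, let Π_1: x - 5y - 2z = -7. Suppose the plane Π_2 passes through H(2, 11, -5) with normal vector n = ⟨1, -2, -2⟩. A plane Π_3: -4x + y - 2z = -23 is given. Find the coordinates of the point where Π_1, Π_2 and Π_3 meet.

(2, -1, 7)

Π_2: n·r = n·H gives x - 2y - 2z = -10.
Solving the 3×3 linear system x - 5y - 2z = -7, x - 2y - 2z = -10, -4x + y - 2z = -23 (e.g. by elimination or Cramer's rule, determinant = -30) gives (2, -1, 7).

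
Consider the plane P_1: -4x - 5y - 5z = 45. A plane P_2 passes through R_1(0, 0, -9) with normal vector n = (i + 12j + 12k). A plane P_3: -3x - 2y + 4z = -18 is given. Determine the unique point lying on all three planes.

P_2: n·r = n·R_1 gives x + 12y + 12z = -108.
Solving the 3×3 linear system -4x - 5y - 5z = 45, x + 12y + 12z = -108, -3x - 2y + 4z = -18 (e.g. by elimination or Cramer's rule, determinant = -258) gives (0, -3, -6).

(0, -3, -6)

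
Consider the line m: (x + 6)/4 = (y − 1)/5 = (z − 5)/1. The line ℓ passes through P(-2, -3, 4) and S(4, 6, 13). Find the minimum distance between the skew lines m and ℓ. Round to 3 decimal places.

5.461

m has direction (4, 5, 1) through (-6, 1, 5).
A direction vector for ℓ is S − P = (6, 9, 9).
Common perpendicular direction n = (4, 5, 1) × (6, 9, 9) = (36, -30, 6).
With w = (-2, -3, 4) − (-6, 1, 5) = (4, -4, -1), w · n = 258.
Distance = |w · n| / |n| = |258| / √2232 ≈ 5.461.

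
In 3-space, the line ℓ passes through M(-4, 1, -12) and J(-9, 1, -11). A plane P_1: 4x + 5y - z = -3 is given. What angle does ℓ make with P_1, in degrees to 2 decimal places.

39.46

A direction vector for ℓ is J − M = (-5, 0, 1).
sin θ = |n·v| / (|n||v|) = |-21| / (√42 · √26) = 0.63549.
θ ≈ 39.46°.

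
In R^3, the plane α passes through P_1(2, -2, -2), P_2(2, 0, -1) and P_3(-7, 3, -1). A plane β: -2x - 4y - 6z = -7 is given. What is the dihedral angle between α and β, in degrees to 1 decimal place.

64.3

P_1P_2 = (0, 2, 1), P_1P_3 = (-9, 5, 1); a normal to α is P_1P_2 × P_1P_3 = (-3, -9, 18).
Using P_1: α has equation -3x - 9y + 18z = -24.
cos θ = |n₁·n₂| / (|n₁||n₂|) = |-66| / (√414 · √56).
θ = arccos(0.43346) ≈ 64.3°.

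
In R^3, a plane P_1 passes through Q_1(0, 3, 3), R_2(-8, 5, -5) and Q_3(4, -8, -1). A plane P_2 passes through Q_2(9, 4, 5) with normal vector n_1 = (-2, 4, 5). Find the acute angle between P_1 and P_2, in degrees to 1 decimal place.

69.1

Q_1R_2 = (-8, 2, -8), Q_1Q_3 = (4, -11, -4); a normal to P_1 is Q_1R_2 × Q_1Q_3 = (-96, -64, 80).
Using Q_1: P_1 has equation -96x - 64y + 80z = 48.
P_2: n_1·r = n_1·Q_2 gives -2x + 4y + 5z = 23.
cos θ = |n₁·n₂| / (|n₁||n₂|) = |336| / (√19712 · √45).
θ = arccos(0.35675) ≈ 69.1°.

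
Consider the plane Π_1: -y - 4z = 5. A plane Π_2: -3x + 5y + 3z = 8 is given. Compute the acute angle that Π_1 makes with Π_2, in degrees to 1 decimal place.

51.0

cos θ = |n₁·n₂| / (|n₁||n₂|) = |-17| / (√17 · √43).
θ = arccos(0.62877) ≈ 51.0°.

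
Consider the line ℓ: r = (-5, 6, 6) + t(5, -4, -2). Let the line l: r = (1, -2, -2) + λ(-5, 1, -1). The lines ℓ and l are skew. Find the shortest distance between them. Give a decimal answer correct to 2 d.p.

Common perpendicular direction n = (5, -4, -2) × (-5, 1, -1) = (6, 15, -15).
With w = (1, -2, -2) − (-5, 6, 6) = (6, -8, -8), w · n = 36.
Distance = |w · n| / |n| = |36| / √486 ≈ 1.63.

1.63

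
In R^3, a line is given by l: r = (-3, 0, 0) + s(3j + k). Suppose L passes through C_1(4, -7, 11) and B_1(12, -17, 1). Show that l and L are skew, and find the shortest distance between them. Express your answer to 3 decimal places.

14.264

A direction vector for L is B_1 − C_1 = (8, -10, -10).
Common perpendicular direction n = (0, 3, 1) × (8, -10, -10) = (-20, 8, -24).
With w = (4, -7, 11) − (-3, 0, 0) = (7, -7, 11), w · n = -460.
Since n ≠ 0 the lines are not parallel, and w · n = -460 ≠ 0 so they do not intersect; hence they are skew.
Distance = |w · n| / |n| = |-460| / √1040 ≈ 14.264.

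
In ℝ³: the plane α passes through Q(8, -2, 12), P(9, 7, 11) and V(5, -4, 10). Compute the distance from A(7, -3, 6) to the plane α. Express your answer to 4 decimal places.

QP = (1, 9, -1), QV = (-3, -2, -2); a normal to α is QP × QV = (-20, 5, 25).
Using Q: α has equation -20x + 5y + 25z = 130.
n·A − d = (-20)·(7) + (5)·(-3) + (25)·(6) − 130 = -135; |n| = √1050.
Distance = |-135| / √1050 = 135/√1050 ≈ 4.1662.

4.1662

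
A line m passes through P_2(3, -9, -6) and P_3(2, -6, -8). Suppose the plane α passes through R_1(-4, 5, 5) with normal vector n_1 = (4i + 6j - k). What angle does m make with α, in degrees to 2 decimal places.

35.97

A direction vector for m is P_3 − P_2 = (-1, 3, -2).
α: n_1·r = n_1·R_1 gives 4x + 6y - z = 9.
sin θ = |n·v| / (|n||v|) = |16| / (√53 · √14) = 0.58738.
θ ≈ 35.97°.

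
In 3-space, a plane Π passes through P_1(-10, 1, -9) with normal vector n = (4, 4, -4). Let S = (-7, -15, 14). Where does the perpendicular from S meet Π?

(5, -3, 2)

Π: n·r = n·P_1 gives 4x + 4y - 4z = 0.
Foot = S − λn with λ = (n·S − d)/|n|² = (-144 − 0)/48 = -3.
Foot = (-7, -15, 14) − (-3)·(4, 4, -4) = (5, -3, 2).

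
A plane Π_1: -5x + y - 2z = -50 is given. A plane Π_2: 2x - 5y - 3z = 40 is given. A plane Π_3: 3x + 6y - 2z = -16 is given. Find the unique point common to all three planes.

(8, -6, 2)

Solving the 3×3 linear system -5x + y - 2z = -50, 2x - 5y - 3z = 40, 3x + 6y - 2z = -16 (e.g. by elimination or Cramer's rule, determinant = -199) gives (8, -6, 2).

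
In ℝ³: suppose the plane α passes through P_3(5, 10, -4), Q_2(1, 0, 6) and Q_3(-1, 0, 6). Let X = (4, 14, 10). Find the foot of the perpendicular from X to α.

P_3Q_2 = (-4, -10, 10), P_3Q_3 = (-6, -10, 10); a normal to α is P_3Q_2 × P_3Q_3 = (0, -20, -20).
Using P_3: α has equation -20y - 20z = -120.
Foot = X − λn with λ = (n·X − d)/|n|² = (-480 − (-120))/800 = -9/20.
Foot = (4, 14, 10) − (-9/20)·(0, -20, -20) = (4, 5, 1).

(4, 5, 1)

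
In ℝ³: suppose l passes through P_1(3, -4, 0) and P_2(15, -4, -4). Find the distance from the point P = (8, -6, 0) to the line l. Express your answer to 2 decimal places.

2.55

A direction vector for l is P_2 − P_1 = (12, 0, -4).
Taking (3, -4, 0) on l with direction v = (12, 0, -4): w = P − (3, -4, 0) = (5, -2, 0), and w × v = (8, 20, 24).
Distance = |w × v| / |v| = √1040 / √160 ≈ 2.55.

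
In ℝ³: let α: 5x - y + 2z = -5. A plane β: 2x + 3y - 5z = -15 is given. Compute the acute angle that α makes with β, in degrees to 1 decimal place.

84.9

cos θ = |n₁·n₂| / (|n₁||n₂|) = |-3| / (√30 · √38).
θ = arccos(0.08885) ≈ 84.9°.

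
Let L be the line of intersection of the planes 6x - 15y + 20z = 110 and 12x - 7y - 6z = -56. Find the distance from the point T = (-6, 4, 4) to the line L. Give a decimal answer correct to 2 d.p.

Direction of L: (6, -15, 20) × (12, -7, -6) = (230, 276, 138).
A point on L: solving the two plane equations with x = -5 gives (-5, -4, 4).
Taking (-5, -4, 4) on L with direction v = (230, 276, 138): w = T − (-5, -4, 4) = (-1, 8, 0), and w × v = (1104, 138, -2116).
Distance = |w × v| / |v| = √5715316 / √148120 ≈ 6.21.

6.21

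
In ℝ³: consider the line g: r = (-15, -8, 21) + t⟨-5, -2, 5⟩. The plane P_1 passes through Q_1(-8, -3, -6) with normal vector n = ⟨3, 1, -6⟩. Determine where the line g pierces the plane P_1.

(5, 0, 1)

P_1: n·r = n·Q_1 gives 3x + y - 6z = 9.
Substitute r = (-15, -8, 21) + t(-5, -2, 5) into the plane: -179 + (-47)t = 9, so t = -4.
Intersection: (-15, -8, 21) + (-4)·(-5, -2, 5) = (5, 0, 1).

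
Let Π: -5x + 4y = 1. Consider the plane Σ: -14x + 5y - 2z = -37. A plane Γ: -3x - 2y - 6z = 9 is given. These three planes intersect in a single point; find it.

Solving the 3×3 linear system -5x + 4y = 1, -14x + 5y - 2z = -37, -3x - 2y - 6z = 9 (e.g. by elimination or Cramer's rule, determinant = -142) gives (7, 9, -8).

(7, 9, -8)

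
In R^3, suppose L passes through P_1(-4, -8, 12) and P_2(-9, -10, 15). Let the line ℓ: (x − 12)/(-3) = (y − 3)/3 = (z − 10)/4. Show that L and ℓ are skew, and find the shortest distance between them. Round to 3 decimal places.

A direction vector for L is P_2 − P_1 = (-5, -2, 3).
ℓ has direction (-3, 3, 4) through (12, 3, 10).
Common perpendicular direction n = (-5, -2, 3) × (-3, 3, 4) = (-17, 11, -21).
With w = (12, 3, 10) − (-4, -8, 12) = (16, 11, -2), w · n = -109.
Since n ≠ 0 the lines are not parallel, and w · n = -109 ≠ 0 so they do not intersect; hence they are skew.
Distance = |w · n| / |n| = |-109| / √851 ≈ 3.736.

3.736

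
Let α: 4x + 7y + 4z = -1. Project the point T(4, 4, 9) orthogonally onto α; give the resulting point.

Foot = T − λn with λ = (n·T − d)/|n|² = (80 − (-1))/81 = 1.
Foot = (4, 4, 9) − 1·(4, 7, 4) = (0, -3, 5).

(0, -3, 5)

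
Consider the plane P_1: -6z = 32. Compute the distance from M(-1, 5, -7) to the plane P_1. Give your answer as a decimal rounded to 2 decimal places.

n·M − d = (0)·(-1) + (0)·(5) + (-6)·(-7) − 32 = 10; |n| = √36.
Distance = |10| / √36 = 10/√36 ≈ 1.67.

1.67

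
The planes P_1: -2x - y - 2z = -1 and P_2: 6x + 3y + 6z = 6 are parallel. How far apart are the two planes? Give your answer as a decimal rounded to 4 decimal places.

0.3333

Rescale P_2 by 1/(-3): -2x - y - 2z = -2. Then distance = |-1 − (-2)| / √9 ≈ 0.3333.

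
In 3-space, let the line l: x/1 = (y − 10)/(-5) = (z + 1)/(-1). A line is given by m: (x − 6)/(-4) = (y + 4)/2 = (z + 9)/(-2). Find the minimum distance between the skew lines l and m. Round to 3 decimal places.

l has direction (1, -5, -1) through (0, 10, -1).
m has direction (-4, 2, -2) through (6, -4, -9).
Common perpendicular direction n = (1, -5, -1) × (-4, 2, -2) = (12, 6, -18).
With w = (6, -4, -9) − (0, 10, -1) = (6, -14, -8), w · n = 132.
Distance = |w · n| / |n| = |132| / √504 ≈ 5.880.

5.880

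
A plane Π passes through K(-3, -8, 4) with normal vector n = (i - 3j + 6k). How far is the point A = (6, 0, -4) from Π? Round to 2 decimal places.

9.29

Π: n·r = n·K gives x - 3y + 6z = 45.
n·A − d = (1)·(6) + (-3)·(0) + (6)·(-4) − 45 = -63; |n| = √46.
Distance = |-63| / √46 = 63/√46 ≈ 9.29.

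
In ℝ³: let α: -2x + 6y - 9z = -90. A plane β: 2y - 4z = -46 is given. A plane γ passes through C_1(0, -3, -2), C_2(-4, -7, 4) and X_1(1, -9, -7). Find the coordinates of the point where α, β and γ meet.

C_1C_2 = (-4, -4, 6), C_1X_1 = (1, -6, -5); a normal to γ is C_1C_2 × C_1X_1 = (56, -14, 28).
Using C_1: γ has equation 56x - 14y + 28z = -14.
Solving the 3×3 linear system -2x + 6y - 9z = -90, 2y - 4z = -46, 56x - 14y + 28z = -14 (e.g. by elimination or Cramer's rule, determinant = -336) gives (-6, 1, 12).

(-6, 1, 12)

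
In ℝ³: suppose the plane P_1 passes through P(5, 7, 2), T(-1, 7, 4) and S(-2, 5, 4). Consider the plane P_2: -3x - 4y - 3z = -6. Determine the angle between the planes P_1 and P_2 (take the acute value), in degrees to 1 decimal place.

57.6

PT = (-6, 0, 2), PS = (-7, -2, 2); a normal to P_1 is PT × PS = (4, -2, 12).
Using P: P_1 has equation 4x - 2y + 12z = 30.
cos θ = |n₁·n₂| / (|n₁||n₂|) = |-40| / (√164 · √34).
θ = arccos(0.53567) ≈ 57.6°.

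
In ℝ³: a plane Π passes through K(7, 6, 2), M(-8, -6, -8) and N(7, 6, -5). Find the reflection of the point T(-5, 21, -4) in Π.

KM = (-15, -12, -10), KN = (0, 0, -7); a normal to Π is KM × KN = (84, -105, 0).
Using K: Π has equation 84x - 105y = -42.
λ = (n·T − d)/|n|² = (-2625 − (-42))/18081 = -1/7.
Reflection = T − 2λn = (-5, 21, -4) − (-2/7)·(84, -105, 0) = (19, -9, -4).

(19, -9, -4)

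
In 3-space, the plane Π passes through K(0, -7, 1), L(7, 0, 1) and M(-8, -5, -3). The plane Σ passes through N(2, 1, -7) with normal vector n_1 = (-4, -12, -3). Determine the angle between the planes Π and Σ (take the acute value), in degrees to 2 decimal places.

65.47

KL = (7, 7, 0), KM = (-8, 2, -4); a normal to Π is KL × KM = (-28, 28, 70).
Using K: Π has equation -28x + 28y + 70z = -126.
Σ: n_1·r = n_1·N gives -4x - 12y - 3z = 1.
cos θ = |n₁·n₂| / (|n₁||n₂|) = |-434| / (√6468 · √169).
θ = arccos(0.41511) ≈ 65.47°.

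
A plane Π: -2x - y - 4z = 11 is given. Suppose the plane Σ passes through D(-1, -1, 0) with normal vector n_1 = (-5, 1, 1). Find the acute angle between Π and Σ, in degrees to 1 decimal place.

Σ: n_1·r = n_1·D gives -5x + y + z = 4.
cos θ = |n₁·n₂| / (|n₁||n₂|) = |5| / (√21 · √27).
θ = arccos(0.20998) ≈ 77.9°.

77.9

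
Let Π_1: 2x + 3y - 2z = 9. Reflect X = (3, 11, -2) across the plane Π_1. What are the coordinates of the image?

λ = (n·X − d)/|n|² = (43 − 9)/17 = 2.
Reflection = X − 2λn = (3, 11, -2) − 4·(2, 3, -2) = (-5, -1, 6).

(-5, -1, 6)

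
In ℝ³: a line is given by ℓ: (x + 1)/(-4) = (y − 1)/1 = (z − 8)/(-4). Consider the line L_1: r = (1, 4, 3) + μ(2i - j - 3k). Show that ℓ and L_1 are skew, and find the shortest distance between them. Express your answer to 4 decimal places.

ℓ has direction (-4, 1, -4) through (-1, 1, 8).
Common perpendicular direction n = (-4, 1, -4) × (2, -1, -3) = (-7, -20, 2).
With w = (1, 4, 3) − (-1, 1, 8) = (2, 3, -5), w · n = -84.
Since n ≠ 0 the lines are not parallel, and w · n = -84 ≠ 0 so they do not intersect; hence they are skew.
Distance = |w · n| / |n| = |-84| / √453 ≈ 3.9467.

3.9467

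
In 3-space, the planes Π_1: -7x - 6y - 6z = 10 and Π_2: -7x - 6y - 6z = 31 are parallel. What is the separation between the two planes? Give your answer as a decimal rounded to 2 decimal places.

1.91

Same normal n = (-7, -6, -6) with |n| = √121; distance = |10 − 31| / |n| = 21/√121 ≈ 1.91.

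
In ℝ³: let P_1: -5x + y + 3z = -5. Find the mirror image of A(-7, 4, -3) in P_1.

λ = (n·A − d)/|n|² = (30 − (-5))/35 = 1.
Reflection = A − 2λn = (-7, 4, -3) − 2·(-5, 1, 3) = (3, 2, -9).

(3, 2, -9)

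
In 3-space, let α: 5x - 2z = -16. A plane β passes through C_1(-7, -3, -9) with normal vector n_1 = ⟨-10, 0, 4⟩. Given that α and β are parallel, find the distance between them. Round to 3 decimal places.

β: n_1·r = n_1·C_1 gives -10x + 4z = 34.
Rescale β by 1/(-2): 5x - 2z = -17. Then distance = |-16 − (-17)| / √29 ≈ 0.186.

0.186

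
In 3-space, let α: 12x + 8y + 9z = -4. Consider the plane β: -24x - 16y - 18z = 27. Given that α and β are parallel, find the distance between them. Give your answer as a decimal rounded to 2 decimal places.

0.56

Rescale β by 1/(-2): 12x + 8y + 9z = -27/2. Then distance = |-4 − (-27/2)| / √289 ≈ 0.56.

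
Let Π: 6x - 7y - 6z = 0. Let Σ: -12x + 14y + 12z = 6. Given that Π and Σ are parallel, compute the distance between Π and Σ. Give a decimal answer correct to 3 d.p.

0.273

Rescale Σ by 1/(-2): 6x - 7y - 6z = -3. Then distance = |0 − (-3)| / √121 ≈ 0.273.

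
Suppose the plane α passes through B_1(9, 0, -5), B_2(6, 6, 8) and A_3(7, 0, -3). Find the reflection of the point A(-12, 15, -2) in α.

(6, -15, 16)

B_1B_2 = (-3, 6, 13), B_1A_3 = (-2, 0, 2); a normal to α is B_1B_2 × B_1A_3 = (12, -20, 12).
Using B_1: α has equation 12x - 20y + 12z = 48.
λ = (n·A − d)/|n|² = (-468 − 48)/688 = -3/4.
Reflection = A − 2λn = (-12, 15, -2) − (-3/2)·(12, -20, 12) = (6, -15, 16).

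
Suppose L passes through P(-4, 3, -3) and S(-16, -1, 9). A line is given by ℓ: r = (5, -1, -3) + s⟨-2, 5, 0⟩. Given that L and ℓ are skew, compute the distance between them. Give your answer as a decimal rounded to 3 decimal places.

A direction vector for L is S − P = (-12, -4, 12).
Common perpendicular direction n = (-12, -4, 12) × (-2, 5, 0) = (-60, -24, -68).
With w = (5, -1, -3) − (-4, 3, -3) = (9, -4, 0), w · n = -444.
Distance = |w · n| / |n| = |-444| / √8800 ≈ 4.733.

4.733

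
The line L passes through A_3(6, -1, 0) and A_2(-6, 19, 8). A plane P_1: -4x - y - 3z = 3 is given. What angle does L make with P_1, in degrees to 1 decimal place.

1.8

A direction vector for L is A_2 − A_3 = (-12, 20, 8).
sin θ = |n·v| / (|n||v|) = |4| / (√26 · √608) = 0.03181.
θ ≈ 1.8°.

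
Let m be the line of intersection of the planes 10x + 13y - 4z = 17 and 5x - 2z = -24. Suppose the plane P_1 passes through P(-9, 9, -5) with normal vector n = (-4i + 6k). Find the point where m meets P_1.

(-6, 5, -3)

Direction of m: (10, 13, -4) × (5, 0, -2) = (-26, 0, -65).
A point on m: solving the two plane equations with x = -14 gives (-14, 5, -23).
P_1: n·r = n·P gives -4x + 6z = 6.
Substitute r = (-14, 5, -23) + t(-26, 0, -65) into the plane: -82 + (-286)t = 6, so t = -4/13.
Intersection: (-14, 5, -23) + (-4/13)·(-26, 0, -65) = (-6, 5, -3).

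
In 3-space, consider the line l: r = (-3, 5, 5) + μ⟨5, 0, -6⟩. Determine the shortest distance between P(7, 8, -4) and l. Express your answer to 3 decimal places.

3.562

Taking (-3, 5, 5) on l with direction v = (5, 0, -6): w = P − (-3, 5, 5) = (10, 3, -9), and w × v = (-18, 15, -15).
Distance = |w × v| / |v| = √774 / √61 ≈ 3.562.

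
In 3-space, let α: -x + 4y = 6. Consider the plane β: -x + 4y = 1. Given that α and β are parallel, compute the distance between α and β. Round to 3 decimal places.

1.213

Same normal n = (-1, 4, 0) with |n| = √17; distance = |6 − 1| / |n| = 5/√17 ≈ 1.213.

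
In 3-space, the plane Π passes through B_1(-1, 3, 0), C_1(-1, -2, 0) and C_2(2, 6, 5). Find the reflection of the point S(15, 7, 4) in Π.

(-5, 7, 16)

B_1C_1 = (0, -5, 0), B_1C_2 = (3, 3, 5); a normal to Π is B_1C_1 × B_1C_2 = (-25, 0, 15).
Using B_1: Π has equation -25x + 15z = 25.
λ = (n·S − d)/|n|² = (-315 − 25)/850 = -2/5.
Reflection = S − 2λn = (15, 7, 4) − (-4/5)·(-25, 0, 15) = (-5, 7, 16).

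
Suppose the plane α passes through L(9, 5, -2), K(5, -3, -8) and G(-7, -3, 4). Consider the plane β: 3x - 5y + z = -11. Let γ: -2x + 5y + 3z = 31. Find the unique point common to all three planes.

LK = (-4, -8, -6), LG = (-16, -8, 6); a normal to α is LK × LG = (-96, 120, -96).
Using L: α has equation -96x + 120y - 96z = -72.
Solving the 3×3 linear system -96x + 120y - 96z = -72, 3x - 5y + z = -11, -2x + 5y + 3z = 31 (e.g. by elimination or Cramer's rule, determinant = 120) gives (-4, 1, 6).

(-4, 1, 6)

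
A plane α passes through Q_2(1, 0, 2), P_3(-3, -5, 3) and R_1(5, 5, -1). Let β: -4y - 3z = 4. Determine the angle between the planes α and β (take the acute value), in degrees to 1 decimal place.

Q_2P_3 = (-4, -5, 1), Q_2R_1 = (4, 5, -3); a normal to α is Q_2P_3 × Q_2R_1 = (10, -8, 0).
Using Q_2: α has equation 10x - 8y = 10.
cos θ = |n₁·n₂| / (|n₁||n₂|) = |32| / (√164 · √25).
θ = arccos(0.49976) ≈ 60.0°.

60.0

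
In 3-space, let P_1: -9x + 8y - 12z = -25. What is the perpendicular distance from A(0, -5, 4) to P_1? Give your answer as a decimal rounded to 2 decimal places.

n·A − d = (-9)·(0) + (8)·(-5) + (-12)·(4) − (-25) = -63; |n| = √289.
Distance = |-63| / √289 = 63/√289 ≈ 3.71.

3.71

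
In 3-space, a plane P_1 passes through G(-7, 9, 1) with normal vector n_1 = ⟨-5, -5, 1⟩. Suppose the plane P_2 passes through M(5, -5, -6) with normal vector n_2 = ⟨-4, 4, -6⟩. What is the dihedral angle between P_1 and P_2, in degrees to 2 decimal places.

P_1: n_1·r = n_1·G gives -5x - 5y + z = -9.
P_2: n_2·r = n_2·M gives -4x + 4y - 6z = -4.
cos θ = |n₁·n₂| / (|n₁||n₂|) = |-6| / (√51 · √68).
θ = arccos(0.10189) ≈ 84.15°.

84.15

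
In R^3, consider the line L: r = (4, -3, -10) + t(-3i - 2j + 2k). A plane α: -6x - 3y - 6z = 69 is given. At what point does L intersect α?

Substitute r = (4, -3, -10) + t(-3, -2, 2) into the plane: 45 + 12t = 69, so t = 2.
Intersection: (4, -3, -10) + 2·(-3, -2, 2) = (-2, -7, -6).

(-2, -7, -6)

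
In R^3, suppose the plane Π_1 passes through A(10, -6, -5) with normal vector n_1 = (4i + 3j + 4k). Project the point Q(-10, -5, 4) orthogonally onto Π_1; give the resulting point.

Π_1: n_1·r = n_1·A gives 4x + 3y + 4z = 2.
Foot = Q − λn with λ = (n·Q − d)/|n|² = (-39 − 2)/41 = -1.
Foot = (-10, -5, 4) − (-1)·(4, 3, 4) = (-6, -2, 8).

(-6, -2, 8)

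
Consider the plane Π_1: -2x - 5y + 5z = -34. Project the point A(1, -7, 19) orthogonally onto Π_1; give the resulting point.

(7, 8, 4)

Foot = A − λn with λ = (n·A − d)/|n|² = (128 − (-34))/54 = 3.
Foot = (1, -7, 19) − 3·(-2, -5, 5) = (7, 8, 4).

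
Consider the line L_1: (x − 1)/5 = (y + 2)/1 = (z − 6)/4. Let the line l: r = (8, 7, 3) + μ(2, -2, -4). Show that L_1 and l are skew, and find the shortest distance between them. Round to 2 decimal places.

L_1 has direction (5, 1, 4) through (1, -2, 6).
Common perpendicular direction n = (5, 1, 4) × (2, -2, -4) = (4, 28, -12).
With w = (8, 7, 3) − (1, -2, 6) = (7, 9, -3), w · n = 316.
Since n ≠ 0 the lines are not parallel, and w · n = 316 ≠ 0 so they do not intersect; hence they are skew.
Distance = |w · n| / |n| = |316| / √944 ≈ 10.28.

10.28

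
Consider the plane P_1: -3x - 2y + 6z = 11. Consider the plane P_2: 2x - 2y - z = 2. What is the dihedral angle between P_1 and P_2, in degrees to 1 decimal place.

67.6

cos θ = |n₁·n₂| / (|n₁||n₂|) = |-8| / (√49 · √9).
θ = arccos(0.38095) ≈ 67.6°.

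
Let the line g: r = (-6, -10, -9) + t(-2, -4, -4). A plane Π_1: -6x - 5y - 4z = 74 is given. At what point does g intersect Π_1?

Substitute r = (-6, -10, -9) + t(-2, -4, -4) into the plane: 122 + 48t = 74, so t = -1.
Intersection: (-6, -10, -9) + (-1)·(-2, -4, -4) = (-4, -6, -5).

(-4, -6, -5)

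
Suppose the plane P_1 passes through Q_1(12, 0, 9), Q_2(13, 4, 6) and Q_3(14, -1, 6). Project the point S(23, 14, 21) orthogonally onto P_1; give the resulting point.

Q_1Q_2 = (1, 4, -3), Q_1Q_3 = (2, -1, -3); a normal to P_1 is Q_1Q_2 × Q_1Q_3 = (-15, -3, -9).
Using Q_1: P_1 has equation -15x - 3y - 9z = -261.
Foot = S − λn with λ = (n·S − d)/|n|² = (-576 − (-261))/315 = -1.
Foot = (23, 14, 21) − (-1)·(-15, -3, -9) = (8, 11, 12).

(8, 11, 12)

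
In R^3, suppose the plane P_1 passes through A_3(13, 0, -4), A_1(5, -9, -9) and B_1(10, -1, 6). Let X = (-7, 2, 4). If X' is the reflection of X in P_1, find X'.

A_3A_1 = (-8, -9, -5), A_3B_1 = (-3, -1, 10); a normal to P_1 is A_3A_1 × A_3B_1 = (-95, 95, -19).
Using A_3: P_1 has equation -95x + 95y - 19z = -1159.
λ = (n·X − d)/|n|² = (779 − (-1159))/18411 = 2/19.
Reflection = X − 2λn = (-7, 2, 4) − (4/19)·(-95, 95, -19) = (13, -18, 8).

(13, -18, 8)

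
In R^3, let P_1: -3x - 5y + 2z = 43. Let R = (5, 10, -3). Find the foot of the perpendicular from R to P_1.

Foot = R − λn with λ = (n·R − d)/|n|² = (-71 − 43)/38 = -3.
Foot = (5, 10, -3) − (-3)·(-3, -5, 2) = (-4, -5, 3).

(-4, -5, 3)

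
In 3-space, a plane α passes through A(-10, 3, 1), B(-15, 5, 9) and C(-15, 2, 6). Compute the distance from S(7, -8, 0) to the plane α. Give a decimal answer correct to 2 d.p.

AB = (-5, 2, 8), AC = (-5, -1, 5); a normal to α is AB × AC = (18, -15, 15).
Using A: α has equation 18x - 15y + 15z = -210.
n·S − d = (18)·(7) + (-15)·(-8) + (15)·(0) − (-210) = 456; |n| = √774.
Distance = |456| / √774 = 456/√774 ≈ 16.39.

16.39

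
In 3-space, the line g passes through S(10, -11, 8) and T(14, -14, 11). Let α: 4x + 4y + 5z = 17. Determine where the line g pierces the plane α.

(6, -8, 5)

A direction vector for g is T − S = (4, -3, 3).
Substitute r = (10, -11, 8) + t(4, -3, 3) into the plane: 36 + 19t = 17, so t = -1.
Intersection: (10, -11, 8) + (-1)·(4, -3, 3) = (6, -8, 5).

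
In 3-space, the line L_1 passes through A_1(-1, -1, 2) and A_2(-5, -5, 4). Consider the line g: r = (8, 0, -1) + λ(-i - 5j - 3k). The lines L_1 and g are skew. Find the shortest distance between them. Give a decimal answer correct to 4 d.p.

A direction vector for L_1 is A_2 − A_1 = (-4, -4, 2).
Common perpendicular direction n = (-4, -4, 2) × (-1, -5, -3) = (22, -14, 16).
With w = (8, 0, -1) − (-1, -1, 2) = (9, 1, -3), w · n = 136.
Distance = |w · n| / |n| = |136| / √936 ≈ 4.4453.

4.4453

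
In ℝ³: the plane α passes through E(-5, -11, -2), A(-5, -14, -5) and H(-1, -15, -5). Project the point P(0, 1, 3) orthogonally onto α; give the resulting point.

(-1, -3, 7)

EA = (0, -3, -3), EH = (4, -4, -3); a normal to α is EA × EH = (-3, -12, 12).
Using E: α has equation -3x - 12y + 12z = 123.
Foot = P − λn with λ = (n·P − d)/|n|² = (24 − 123)/297 = -1/3.
Foot = (0, 1, 3) − (-1/3)·(-3, -12, 12) = (-1, -3, 7).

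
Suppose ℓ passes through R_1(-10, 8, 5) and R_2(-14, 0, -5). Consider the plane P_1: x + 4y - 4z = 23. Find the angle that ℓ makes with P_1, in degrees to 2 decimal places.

2.97

A direction vector for ℓ is R_2 − R_1 = (-4, -8, -10).
sin θ = |n·v| / (|n||v|) = |4| / (√33 · √180) = 0.05190.
θ ≈ 2.97°.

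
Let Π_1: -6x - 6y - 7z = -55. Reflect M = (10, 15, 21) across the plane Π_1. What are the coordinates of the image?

λ = (n·M − d)/|n|² = (-297 − (-55))/121 = -2.
Reflection = M − 2λn = (10, 15, 21) − (-4)·(-6, -6, -7) = (-14, -9, -7).

(-14, -9, -7)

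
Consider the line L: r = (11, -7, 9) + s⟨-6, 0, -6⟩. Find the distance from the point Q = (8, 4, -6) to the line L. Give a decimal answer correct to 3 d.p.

13.892

Taking (11, -7, 9) on L with direction v = (-6, 0, -6): w = Q − (11, -7, 9) = (-3, 11, -15), and w × v = (-66, 72, 66).
Distance = |w × v| / |v| = √13896 / √72 ≈ 13.892.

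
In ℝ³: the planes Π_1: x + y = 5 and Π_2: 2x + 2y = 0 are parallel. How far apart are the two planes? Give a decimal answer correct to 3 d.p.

3.536

Rescale Π_2 by 1/2: x + y = 0. Then distance = |5 − 0| / √2 ≈ 3.536.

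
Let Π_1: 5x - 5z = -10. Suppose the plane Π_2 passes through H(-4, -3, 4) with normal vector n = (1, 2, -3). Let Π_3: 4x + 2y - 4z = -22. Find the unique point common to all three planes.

(1, -7, 3)

Π_2: n·r = n·H gives x + 2y - 3z = -22.
Solving the 3×3 linear system 5x - 5z = -10, x + 2y - 3z = -22, 4x + 2y - 4z = -22 (e.g. by elimination or Cramer's rule, determinant = 20) gives (1, -7, 3).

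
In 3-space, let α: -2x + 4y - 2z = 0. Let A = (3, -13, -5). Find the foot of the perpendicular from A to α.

Foot = A − λn with λ = (n·A − d)/|n|² = (-48 − 0)/24 = -2.
Foot = (3, -13, -5) − (-2)·(-2, 4, -2) = (-1, -5, -9).

(-1, -5, -9)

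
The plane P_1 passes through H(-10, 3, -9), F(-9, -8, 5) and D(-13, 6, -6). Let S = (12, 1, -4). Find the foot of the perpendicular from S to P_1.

(-3, -8, -10)

HF = (1, -11, 14), HD = (-3, 3, 3); a normal to P_1 is HF × HD = (-75, -45, -30).
Using H: P_1 has equation -75x - 45y - 30z = 885.
Foot = S − λn with λ = (n·S − d)/|n|² = (-825 − 885)/8550 = -1/5.
Foot = (12, 1, -4) − (-1/5)·(-75, -45, -30) = (-3, -8, -10).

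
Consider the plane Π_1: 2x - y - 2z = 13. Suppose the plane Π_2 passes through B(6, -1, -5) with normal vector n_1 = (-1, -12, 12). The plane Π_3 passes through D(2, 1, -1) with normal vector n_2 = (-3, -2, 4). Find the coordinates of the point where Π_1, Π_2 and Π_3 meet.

Π_2: n_1·r = n_1·B gives -x - 12y + 12z = -54.
Π_3: n_2·r = n_2·D gives -3x - 2y + 4z = -12.
Solving the 3×3 linear system 2x - y - 2z = 13, -x - 12y + 12z = -54, -3x - 2y + 4z = -12 (e.g. by elimination or Cramer's rule, determinant = 52) gives (-6, -5, -10).

(-6, -5, -10)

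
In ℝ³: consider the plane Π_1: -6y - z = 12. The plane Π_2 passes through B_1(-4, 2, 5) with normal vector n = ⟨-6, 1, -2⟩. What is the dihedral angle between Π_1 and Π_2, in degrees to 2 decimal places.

84.11

Π_2: n·r = n·B_1 gives -6x + y - 2z = 16.
cos θ = |n₁·n₂| / (|n₁||n₂|) = |-4| / (√37 · √41).
θ = arccos(0.10270) ≈ 84.11°.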